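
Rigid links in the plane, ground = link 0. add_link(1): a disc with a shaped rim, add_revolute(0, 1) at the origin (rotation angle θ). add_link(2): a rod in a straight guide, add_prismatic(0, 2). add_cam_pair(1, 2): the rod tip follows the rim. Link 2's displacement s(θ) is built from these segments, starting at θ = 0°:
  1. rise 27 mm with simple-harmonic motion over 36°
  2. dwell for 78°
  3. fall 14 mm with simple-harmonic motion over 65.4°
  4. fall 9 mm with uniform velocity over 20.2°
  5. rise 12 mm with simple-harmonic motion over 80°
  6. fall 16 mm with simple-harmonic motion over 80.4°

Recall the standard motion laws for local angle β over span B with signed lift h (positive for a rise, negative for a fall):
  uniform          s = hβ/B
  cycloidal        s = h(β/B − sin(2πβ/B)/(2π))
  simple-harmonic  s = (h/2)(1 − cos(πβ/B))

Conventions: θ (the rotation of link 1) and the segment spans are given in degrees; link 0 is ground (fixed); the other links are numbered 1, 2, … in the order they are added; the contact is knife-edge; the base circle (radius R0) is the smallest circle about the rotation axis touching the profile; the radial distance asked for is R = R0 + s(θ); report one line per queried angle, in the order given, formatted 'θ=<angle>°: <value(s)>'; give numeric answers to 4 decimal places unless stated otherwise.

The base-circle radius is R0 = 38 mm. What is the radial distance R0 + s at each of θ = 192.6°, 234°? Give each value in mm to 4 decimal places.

segment 1 (0° to 36°, simple-harmonic, h = 27) is passed completely: s = 0.0000 + (27) = 27.0000
segment 2 (36° to 114°, dwell): s unchanged at 27.0000
segment 3 (114° to 179.4°, simple-harmonic, h = -14) is passed completely: s = 27.0000 + (-14) = 13.0000
θ = 192.6° falls in segment 4 (179.4° to 199.6°, uniform, h = -9): β = 192.6 − 179.4 = 13.2°, B = 20.2°; Δs = -9·13.2/20.2 = -5.8812; s = 13.0000 − 5.8812 = 7.1188
segment 4 (179.4° to 199.6°, uniform, h = -9) is passed completely: s = 13.0000 + (-9) = 4.0000
θ = 234° falls in segment 5 (199.6° to 279.6°, simple-harmonic, h = 12): β = 234 − 199.6 = 34.4°, B = 80°; Δs = 12/2·(1 − cos(π·0.4300)) = 4.6911; s = 4.0000 + 4.6911 = 8.6911
θ=192.6°: R = R0 + s = 38 + 7.1188 = 45.1188
θ=234°: R = R0 + s = 38 + 8.6911 = 46.6911

θ=192.6°: 45.1188
θ=234°: 46.6911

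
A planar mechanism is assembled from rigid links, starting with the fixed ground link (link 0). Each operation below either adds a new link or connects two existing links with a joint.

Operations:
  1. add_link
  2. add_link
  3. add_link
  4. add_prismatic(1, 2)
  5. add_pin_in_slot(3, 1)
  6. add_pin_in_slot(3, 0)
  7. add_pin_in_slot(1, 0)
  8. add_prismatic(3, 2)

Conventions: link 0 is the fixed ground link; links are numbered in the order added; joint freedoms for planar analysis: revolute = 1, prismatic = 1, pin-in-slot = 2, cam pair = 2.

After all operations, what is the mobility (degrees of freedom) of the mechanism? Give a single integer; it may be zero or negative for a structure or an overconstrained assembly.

link 0 = ground. State L|J1|J2 = 1|0|0
+link1  2|0|0
+link2  3|0|0
+link3  4|0|0
P(1,2) f=1→J1  4|1|0
PS(3,1) f=2→J2  4|1|1
PS(3,0) f=2→J2  4|1|2
PS(1,0) f=2→J2  4|1|3
P(3,2) f=1→J1  4|2|3
M = 3(4−1)−2·2−3 = 9−4−3 = 2

M = 2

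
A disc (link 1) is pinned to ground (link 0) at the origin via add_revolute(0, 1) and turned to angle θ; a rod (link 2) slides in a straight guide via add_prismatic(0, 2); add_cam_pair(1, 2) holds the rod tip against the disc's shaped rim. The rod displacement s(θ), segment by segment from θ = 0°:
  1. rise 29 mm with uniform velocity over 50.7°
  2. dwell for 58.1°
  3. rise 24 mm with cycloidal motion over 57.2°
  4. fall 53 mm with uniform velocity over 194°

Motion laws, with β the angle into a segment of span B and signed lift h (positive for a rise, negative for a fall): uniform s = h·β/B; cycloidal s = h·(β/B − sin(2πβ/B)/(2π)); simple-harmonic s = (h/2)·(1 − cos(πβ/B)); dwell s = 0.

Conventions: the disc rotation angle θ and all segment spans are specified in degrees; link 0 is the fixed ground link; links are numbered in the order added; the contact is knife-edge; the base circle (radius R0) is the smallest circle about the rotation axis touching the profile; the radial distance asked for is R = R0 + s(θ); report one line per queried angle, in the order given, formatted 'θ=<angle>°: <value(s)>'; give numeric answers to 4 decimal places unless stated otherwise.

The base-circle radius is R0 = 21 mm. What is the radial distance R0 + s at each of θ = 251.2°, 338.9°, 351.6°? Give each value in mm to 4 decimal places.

segment 1 (0° to 50.7°, uniform, h = 29) is passed completely: s = 0.0000 + (29) = 29.0000
segment 2 (50.7° to 108.8°, dwell): s unchanged at 29.0000
segment 3 (108.8° to 166°, cycloidal, h = 24) is passed completely: s = 29.0000 + (24) = 53.0000
θ = 251.2° falls in segment 4 (166° to 360°, uniform, h = -53): β = 251.2 − 166 = 85.2°, B = 194°; Δs = -53·85.2/194 = -23.2763; s = 53.0000 − 23.2763 = 29.7237
θ = 338.9° falls in segment 4 (166° to 360°, uniform, h = -53): β = 338.9 − 166 = 172.9°, B = 194°; Δs = -53·172.9/194 = -47.2356; s = 53.0000 − 47.2356 = 5.7644
θ = 351.6° falls in segment 4 (166° to 360°, uniform, h = -53): β = 351.6 − 166 = 185.6°, B = 194°; Δs = -53·185.6/194 = -50.7052; s = 53.0000 − 50.7052 = 2.2948
θ=251.2°: R = R0 + s = 21 + 29.7237 = 50.7237
θ=338.9°: R = R0 + s = 21 + 5.7644 = 26.7644
θ=351.6°: R = R0 + s = 21 + 2.2948 = 23.2948

θ=251.2°: 50.7237
θ=338.9°: 26.7644
θ=351.6°: 23.2948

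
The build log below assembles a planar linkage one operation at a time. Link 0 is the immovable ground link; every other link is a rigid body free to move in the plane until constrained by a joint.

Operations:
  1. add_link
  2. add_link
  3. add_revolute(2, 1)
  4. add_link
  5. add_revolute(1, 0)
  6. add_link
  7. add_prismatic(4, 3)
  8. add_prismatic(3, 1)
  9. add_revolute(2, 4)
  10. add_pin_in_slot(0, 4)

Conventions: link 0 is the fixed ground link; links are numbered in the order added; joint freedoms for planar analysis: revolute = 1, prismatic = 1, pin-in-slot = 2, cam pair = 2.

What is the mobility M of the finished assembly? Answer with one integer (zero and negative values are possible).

(L,J1,J2)=(1,0,0); link0 fixed
link1: (2,0,0)
link2: (3,0,0)
R 2-1 [J1]: (3,1,0)
link3: (4,1,0)
R 1-0 [J1]: (4,2,0)
link4: (5,2,0)
P 4-3 [J1]: (5,3,0)
P 3-1 [J1]: (5,4,0)
R 2-4 [J1]: (5,5,0)
PS 0-4 [J2]: (5,5,1)
Grübler: 3·4 − 2·5 − 1 = 1

M = 1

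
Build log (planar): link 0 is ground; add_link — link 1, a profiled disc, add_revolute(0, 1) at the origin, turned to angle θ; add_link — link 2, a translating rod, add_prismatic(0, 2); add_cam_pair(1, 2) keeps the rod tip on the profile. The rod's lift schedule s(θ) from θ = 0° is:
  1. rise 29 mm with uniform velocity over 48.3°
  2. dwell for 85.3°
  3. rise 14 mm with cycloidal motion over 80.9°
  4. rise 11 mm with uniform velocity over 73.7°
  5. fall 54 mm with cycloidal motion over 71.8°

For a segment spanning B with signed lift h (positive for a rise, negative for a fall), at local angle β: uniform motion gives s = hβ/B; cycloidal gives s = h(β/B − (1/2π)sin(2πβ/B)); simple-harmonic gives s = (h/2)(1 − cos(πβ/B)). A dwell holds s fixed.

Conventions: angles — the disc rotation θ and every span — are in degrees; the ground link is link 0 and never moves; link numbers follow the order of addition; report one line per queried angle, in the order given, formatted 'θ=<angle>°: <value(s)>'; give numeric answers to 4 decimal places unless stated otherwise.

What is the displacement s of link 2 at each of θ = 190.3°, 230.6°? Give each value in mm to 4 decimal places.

seg 1 [0°–48.3°] uniform, h=29: full span → s += 29 → s = 29.0000
seg 2 [48.3°–133.6°] dwell: s stays 29.0000
seg 3 [133.6°–214.5°] cycloidal, h=14: θ=190.3° here. β=56.7, B=80.9. 14·(0.7009 − sin(2π·0.7009)/(2π)) = 11.9349 → s = 40.9349
seg 3 [133.6°–214.5°] cycloidal, h=14: full span → s += 14 → s = 43.0000
seg 4 [214.5°–288.2°] uniform, h=11: θ=230.6° here. β=16.1, B=73.7. 11·16.1/73.7 = 2.4030 → s = 45.4030

θ=190.3°: 40.9349
θ=230.6°: 45.4030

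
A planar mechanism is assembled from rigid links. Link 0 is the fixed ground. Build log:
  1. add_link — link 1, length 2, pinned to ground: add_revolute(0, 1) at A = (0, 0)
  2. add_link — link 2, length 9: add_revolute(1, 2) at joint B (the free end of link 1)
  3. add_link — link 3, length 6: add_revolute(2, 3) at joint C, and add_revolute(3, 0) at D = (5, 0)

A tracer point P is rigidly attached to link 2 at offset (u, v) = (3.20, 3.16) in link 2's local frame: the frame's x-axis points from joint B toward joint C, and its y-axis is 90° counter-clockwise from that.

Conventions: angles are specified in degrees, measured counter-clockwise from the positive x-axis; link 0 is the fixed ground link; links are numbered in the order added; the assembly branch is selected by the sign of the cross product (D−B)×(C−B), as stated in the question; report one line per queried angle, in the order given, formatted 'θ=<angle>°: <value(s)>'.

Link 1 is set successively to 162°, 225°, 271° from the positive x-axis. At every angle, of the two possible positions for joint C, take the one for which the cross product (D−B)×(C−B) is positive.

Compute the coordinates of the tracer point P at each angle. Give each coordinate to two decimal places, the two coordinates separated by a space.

A=(0,0), D=(5.00,0)
θ=162°: B = A + 2.00·(cos162°, sin162°) = (-1.9021, 0.6180)
θ=162°: |BD| = 6.9297
θ=162°: circle(B,9.00) ∩ circle(D,6.00): a=6.7117, h=5.9960
θ=162°:   candidates: C₊=(5.3176,5.9916) cross=41.551; C₋=(4.2481,-5.9527) cross=-41.551
θ=162°:   branch + wants cross > 0 → take C=(5.3176,5.9916) (cross=41.551)
θ=162°: ex = (C−B)/|BC| = (0.8022,0.5971); ey = (-0.5971,0.8022)
θ=162°: P = B + 3.20·ex + 3.16·ey = (-1.2218,5.0636)
θ=225°: B = A + 2.00·(cos225°, sin225°) = (-1.4142, -1.4142)
θ=225°: |BD| = 6.5683
θ=225°: circle(B,9.00) ∩ circle(D,6.00): a=6.7097, h=5.9983
θ=225°:   candidates: C₊=(3.8466,5.8881) cross=39.399; C₋=(6.4296,-5.8272) cross=-39.399
θ=225°:   branch + wants cross > 0 → take C=(3.8466,5.8881) (cross=39.399)
θ=225°: ex = (C−B)/|BC| = (0.5845,0.8114); ey = (-0.8114,0.5845)
θ=225°: P = B + 3.20·ex + 3.16·ey = (-2.1076,3.0293)
θ=271°: B = A + 2.00·(cos271°, sin271°) = (0.0349, -1.9997)
θ=271°: |BD| = 5.3527
θ=271°: circle(B,9.00) ∩ circle(D,6.00): a=6.8798, h=5.8024
θ=271°:   candidates: C₊=(4.2489,5.9528) cross=31.058; C₋=(8.5843,-4.8117) cross=-31.058
θ=271°:   branch + wants cross > 0 → take C=(4.2489,5.9528) (cross=31.058)
θ=271°: ex = (C−B)/|BC| = (0.4682,0.8836); ey = (-0.8836,0.4682)
θ=271°: P = B + 3.20·ex + 3.16·ey = (-1.2590,2.3074)

θ=162°: -1.22 5.06
θ=225°: -2.11 3.03
θ=271°: -1.26 2.31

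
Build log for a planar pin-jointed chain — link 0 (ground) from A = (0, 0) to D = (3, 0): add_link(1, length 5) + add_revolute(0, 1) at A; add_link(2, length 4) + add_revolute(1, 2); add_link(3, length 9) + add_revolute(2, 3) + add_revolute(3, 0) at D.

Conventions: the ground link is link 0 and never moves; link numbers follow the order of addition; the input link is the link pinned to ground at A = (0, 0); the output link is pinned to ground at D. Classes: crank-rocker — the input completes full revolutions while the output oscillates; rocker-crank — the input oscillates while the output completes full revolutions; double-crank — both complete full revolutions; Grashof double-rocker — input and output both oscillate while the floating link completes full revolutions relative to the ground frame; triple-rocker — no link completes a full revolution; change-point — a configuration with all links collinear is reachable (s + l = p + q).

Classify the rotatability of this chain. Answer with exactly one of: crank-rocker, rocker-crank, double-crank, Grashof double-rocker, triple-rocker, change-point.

lengths: ground=3, input=5, coupler=4, output=9
sorted: s=3 (shortest), l=9 (longest), p+q=9
s + l = 12 vs p + q = 9
s + l > p + q → non-Grashof → no link fully rotates → triple-rocker

triple-rocker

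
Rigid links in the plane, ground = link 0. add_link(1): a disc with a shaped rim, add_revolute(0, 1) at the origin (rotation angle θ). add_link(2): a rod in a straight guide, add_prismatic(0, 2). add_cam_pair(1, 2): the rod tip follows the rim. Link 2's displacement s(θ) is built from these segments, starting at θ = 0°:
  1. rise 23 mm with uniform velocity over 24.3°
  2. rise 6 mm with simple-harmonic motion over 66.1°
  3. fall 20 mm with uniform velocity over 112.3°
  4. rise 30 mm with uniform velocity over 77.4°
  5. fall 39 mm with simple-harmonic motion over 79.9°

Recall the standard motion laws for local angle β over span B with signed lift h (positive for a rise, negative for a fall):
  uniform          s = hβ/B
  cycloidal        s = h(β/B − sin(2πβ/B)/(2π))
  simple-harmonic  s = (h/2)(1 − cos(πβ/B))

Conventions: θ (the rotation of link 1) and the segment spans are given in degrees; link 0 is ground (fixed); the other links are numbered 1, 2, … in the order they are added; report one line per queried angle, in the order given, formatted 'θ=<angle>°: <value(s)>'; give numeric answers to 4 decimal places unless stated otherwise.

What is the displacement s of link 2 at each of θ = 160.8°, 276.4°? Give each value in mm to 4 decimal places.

segment 1 (0° to 24.3°, uniform, h = 23) is passed completely: s = 0.0000 + (23) = 23.0000
segment 2 (24.3° to 90.4°, simple-harmonic, h = 6) is passed completely: s = 23.0000 + (6) = 29.0000
θ = 160.8° falls in segment 3 (90.4° to 202.7°, uniform, h = -20): β = 160.8 − 90.4 = 70.4°, B = 112.3°; Δs = -20·70.4/112.3 = -12.5378; s = 29.0000 − 12.5378 = 16.4622
segment 3 (90.4° to 202.7°, uniform, h = -20) is passed completely: s = 29.0000 + (-20) = 9.0000
θ = 276.4° falls in segment 4 (202.7° to 280.1°, uniform, h = 30): β = 276.4 − 202.7 = 73.7°, B = 77.4°; Δs = 30·73.7/77.4 = 28.5659; s = 9.0000 + 28.5659 = 37.5659

θ=160.8°: 16.4622
θ=276.4°: 37.5659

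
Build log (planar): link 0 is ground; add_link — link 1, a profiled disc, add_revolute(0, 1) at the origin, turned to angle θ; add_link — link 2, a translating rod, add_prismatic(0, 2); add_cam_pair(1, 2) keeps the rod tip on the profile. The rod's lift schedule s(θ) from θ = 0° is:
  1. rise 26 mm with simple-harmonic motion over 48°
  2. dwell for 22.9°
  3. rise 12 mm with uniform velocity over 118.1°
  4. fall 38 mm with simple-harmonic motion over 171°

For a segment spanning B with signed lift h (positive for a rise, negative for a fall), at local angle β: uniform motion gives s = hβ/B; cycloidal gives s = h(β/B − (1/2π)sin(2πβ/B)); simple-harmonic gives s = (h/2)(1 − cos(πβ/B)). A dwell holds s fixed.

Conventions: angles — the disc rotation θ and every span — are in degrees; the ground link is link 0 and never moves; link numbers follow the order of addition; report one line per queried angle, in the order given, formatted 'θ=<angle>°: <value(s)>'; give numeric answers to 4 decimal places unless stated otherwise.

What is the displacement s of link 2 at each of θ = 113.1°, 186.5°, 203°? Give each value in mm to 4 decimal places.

seg 1 [0°–48°] simple-harmonic, h=26: full span → s += 26 → s = 26.0000
seg 2 [48°–70.9°] dwell: s stays 26.0000
seg 3 [70.9°–189°] uniform, h=12: θ=113.1° here. β=42.2, B=118.1. 12·42.2/118.1 = 4.2879 → s = 30.2879
seg 3 [70.9°–189°] uniform, h=12: θ=186.5° here. β=115.6, B=118.1. 12·115.6/118.1 = 11.7460 → s = 37.7460
seg 3 [70.9°–189°] uniform, h=12: full span → s += 12 → s = 38.0000
seg 4 [189°–360°] simple-harmonic, h=-38: θ=203° here. β=14, B=171. -38/2·(1 − cos(π·0.0819)) = -0.6250 → s = 37.3750

θ=113.1°: 30.2879
θ=186.5°: 37.7460
θ=203°: 37.3750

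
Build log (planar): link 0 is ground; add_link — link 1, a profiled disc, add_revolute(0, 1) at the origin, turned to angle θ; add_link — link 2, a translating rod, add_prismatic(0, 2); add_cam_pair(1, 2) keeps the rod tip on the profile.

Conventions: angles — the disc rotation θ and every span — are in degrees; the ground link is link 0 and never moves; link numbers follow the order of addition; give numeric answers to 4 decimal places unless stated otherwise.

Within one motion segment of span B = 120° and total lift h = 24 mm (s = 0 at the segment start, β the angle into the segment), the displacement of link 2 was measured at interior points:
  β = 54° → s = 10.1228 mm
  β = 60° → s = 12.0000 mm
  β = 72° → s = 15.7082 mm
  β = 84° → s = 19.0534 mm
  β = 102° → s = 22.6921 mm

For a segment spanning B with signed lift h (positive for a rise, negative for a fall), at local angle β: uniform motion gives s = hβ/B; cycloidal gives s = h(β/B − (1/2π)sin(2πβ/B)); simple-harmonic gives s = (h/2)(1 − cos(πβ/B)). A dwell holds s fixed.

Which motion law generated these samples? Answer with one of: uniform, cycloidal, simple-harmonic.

candidates at β/B = r: uniform s = h·r (linear in β); cycloidal s = h·(r − sin(2πr)/(2π)); simple-harmonic s = (h/2)(1 − cos(πr))
β=54°: printed 10.1228 | uniform 10.8000, cycloidal 9.6196, simple-harmonic 10.1228
β=60°: printed 12.0000 | uniform 12.0000, cycloidal 12.0000, simple-harmonic 12.0000
β=72°: printed 15.7082 | uniform 14.4000, cycloidal 16.6452, simple-harmonic 15.7082
β=84°: printed 19.0534 | uniform 16.8000, cycloidal 20.4328, simple-harmonic 19.0534
β=102°: printed 22.6921 | uniform 20.4000, cycloidal 23.4902, simple-harmonic 22.6921
only one law matches every sample → simple-harmonic

simple-harmonic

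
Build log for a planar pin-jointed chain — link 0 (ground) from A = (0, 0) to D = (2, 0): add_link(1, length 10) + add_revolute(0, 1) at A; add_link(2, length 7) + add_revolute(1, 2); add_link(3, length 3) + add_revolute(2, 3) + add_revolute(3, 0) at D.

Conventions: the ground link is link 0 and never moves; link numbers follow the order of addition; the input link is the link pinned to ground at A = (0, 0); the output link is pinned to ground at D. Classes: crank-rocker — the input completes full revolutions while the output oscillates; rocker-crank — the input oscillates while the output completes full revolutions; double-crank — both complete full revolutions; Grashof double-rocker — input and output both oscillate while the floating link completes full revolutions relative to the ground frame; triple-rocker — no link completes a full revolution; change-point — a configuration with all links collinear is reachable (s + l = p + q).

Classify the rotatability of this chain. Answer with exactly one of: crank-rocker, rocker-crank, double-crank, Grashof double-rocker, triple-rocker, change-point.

lengths: ground=2, input=10, coupler=7, output=3
sorted: s=2 (shortest), l=10 (longest), p+q=10
s + l = 12 vs p + q = 10
s + l > p + q → non-Grashof → no link fully rotates → triple-rocker

triple-rocker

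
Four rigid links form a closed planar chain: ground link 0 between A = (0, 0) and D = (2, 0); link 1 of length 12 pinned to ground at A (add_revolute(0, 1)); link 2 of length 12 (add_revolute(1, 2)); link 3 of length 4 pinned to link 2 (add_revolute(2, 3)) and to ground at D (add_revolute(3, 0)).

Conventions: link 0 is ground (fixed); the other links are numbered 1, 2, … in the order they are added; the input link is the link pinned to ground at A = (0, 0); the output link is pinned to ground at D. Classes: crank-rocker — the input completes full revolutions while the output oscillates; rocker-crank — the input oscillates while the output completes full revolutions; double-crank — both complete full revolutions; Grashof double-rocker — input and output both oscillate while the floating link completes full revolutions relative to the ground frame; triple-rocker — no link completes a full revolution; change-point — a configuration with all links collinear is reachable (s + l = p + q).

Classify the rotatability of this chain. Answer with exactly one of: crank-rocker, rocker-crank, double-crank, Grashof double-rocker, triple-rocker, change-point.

lengths: ground=2, input=12, coupler=12, output=4
sorted: s=2 (shortest), l=12 (longest), p+q=16
s + l = 14 vs p + q = 16
s + l < p + q (Grashof) with shortest = ground link → double-crank

double-crank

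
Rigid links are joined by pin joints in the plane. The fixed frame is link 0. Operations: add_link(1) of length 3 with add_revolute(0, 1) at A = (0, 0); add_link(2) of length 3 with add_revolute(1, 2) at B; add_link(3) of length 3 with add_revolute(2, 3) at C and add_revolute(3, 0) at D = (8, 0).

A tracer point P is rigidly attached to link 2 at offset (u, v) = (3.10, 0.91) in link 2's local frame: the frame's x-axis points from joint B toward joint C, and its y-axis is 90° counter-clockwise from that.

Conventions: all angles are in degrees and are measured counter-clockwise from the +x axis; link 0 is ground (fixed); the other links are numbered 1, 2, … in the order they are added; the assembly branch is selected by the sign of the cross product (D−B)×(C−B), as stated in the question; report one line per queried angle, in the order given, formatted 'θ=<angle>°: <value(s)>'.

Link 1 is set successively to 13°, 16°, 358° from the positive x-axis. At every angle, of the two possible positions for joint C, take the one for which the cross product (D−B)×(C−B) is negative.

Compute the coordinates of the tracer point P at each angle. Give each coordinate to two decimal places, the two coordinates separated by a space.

A=(0,0), D=(8.00,0)
θ=13°: B = A + 3.00·(cos13°, sin13°) = (2.9231, 0.6749)
θ=13°: |BD| = 5.1215
θ=13°: circle(B,3.00) ∩ circle(D,3.00): a=2.5608, h=1.5628
θ=13°:   candidates: C₊=(5.6675,1.8866) cross=8.004; C₋=(5.2556,-1.2118) cross=-8.004
θ=13°:   branch - wants cross < 0 → take C=(5.2556,-1.2118) (cross=-8.004)
θ=13°: ex = (C−B)/|BC| = (0.7775,-0.6289); ey = (0.6289,0.7775)
θ=13°: P = B + 3.10·ex + 0.91·ey = (5.9057,-0.5671)
θ=16°: B = A + 3.00·(cos16°, sin16°) = (2.8838, 0.8269)
θ=16°: |BD| = 5.1826
θ=16°: circle(B,3.00) ∩ circle(D,3.00): a=2.5913, h=1.5117
θ=16°:   candidates: C₊=(5.6831,1.9058) cross=7.834; C₋=(5.2007,-1.0788) cross=-7.834
θ=16°:   branch - wants cross < 0 → take C=(5.2007,-1.0788) (cross=-7.834)
θ=16°: ex = (C−B)/|BC| = (0.7723,-0.6353); ey = (0.6353,0.7723)
θ=16°: P = B + 3.10·ex + 0.91·ey = (5.8560,-0.4396)
θ=358°: B = A + 3.00·(cos358°, sin358°) = (2.9982, -0.1047)
θ=358°: |BD| = 5.0029
θ=358°: circle(B,3.00) ∩ circle(D,3.00): a=2.5015, h=1.6561
θ=358°:   candidates: C₊=(5.4644,1.6034) cross=8.285; C₋=(5.5337,-1.7081) cross=-8.285
θ=358°:   branch - wants cross < 0 → take C=(5.5337,-1.7081) (cross=-8.285)
θ=358°: ex = (C−B)/|BC| = (0.8452,-0.5345); ey = (0.5345,0.8452)
θ=358°: P = B + 3.10·ex + 0.91·ey = (6.1046,-0.9924)

θ=13°: 5.91 -0.57
θ=16°: 5.86 -0.44
θ=358°: 6.10 -0.99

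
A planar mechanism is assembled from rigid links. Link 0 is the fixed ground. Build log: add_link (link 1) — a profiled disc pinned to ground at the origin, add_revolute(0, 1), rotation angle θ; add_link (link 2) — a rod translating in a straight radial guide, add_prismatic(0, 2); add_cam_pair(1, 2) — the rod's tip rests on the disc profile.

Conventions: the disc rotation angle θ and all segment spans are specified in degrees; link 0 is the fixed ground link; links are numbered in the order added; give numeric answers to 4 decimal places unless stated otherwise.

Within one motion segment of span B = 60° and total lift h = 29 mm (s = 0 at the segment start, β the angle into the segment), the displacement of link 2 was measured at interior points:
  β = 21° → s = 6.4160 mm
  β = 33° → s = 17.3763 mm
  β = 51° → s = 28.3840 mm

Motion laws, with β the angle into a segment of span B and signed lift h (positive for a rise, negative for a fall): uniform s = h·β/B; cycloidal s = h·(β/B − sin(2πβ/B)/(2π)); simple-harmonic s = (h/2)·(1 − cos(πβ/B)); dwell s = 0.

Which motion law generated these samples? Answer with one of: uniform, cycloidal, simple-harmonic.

candidates at β/B = r: uniform s = h·r (linear in β); cycloidal s = h·(r − sin(2πr)/(2π)); simple-harmonic s = (h/2)(1 − cos(πr))
β=21°: printed 6.4160 | uniform 10.1500, cycloidal 6.4160, simple-harmonic 7.9171
β=33°: printed 17.3763 | uniform 15.9500, cycloidal 17.3763, simple-harmonic 16.7683
β=51°: printed 28.3840 | uniform 24.6500, cycloidal 28.3840, simple-harmonic 27.4196
only one law matches every sample → cycloidal

cycloidal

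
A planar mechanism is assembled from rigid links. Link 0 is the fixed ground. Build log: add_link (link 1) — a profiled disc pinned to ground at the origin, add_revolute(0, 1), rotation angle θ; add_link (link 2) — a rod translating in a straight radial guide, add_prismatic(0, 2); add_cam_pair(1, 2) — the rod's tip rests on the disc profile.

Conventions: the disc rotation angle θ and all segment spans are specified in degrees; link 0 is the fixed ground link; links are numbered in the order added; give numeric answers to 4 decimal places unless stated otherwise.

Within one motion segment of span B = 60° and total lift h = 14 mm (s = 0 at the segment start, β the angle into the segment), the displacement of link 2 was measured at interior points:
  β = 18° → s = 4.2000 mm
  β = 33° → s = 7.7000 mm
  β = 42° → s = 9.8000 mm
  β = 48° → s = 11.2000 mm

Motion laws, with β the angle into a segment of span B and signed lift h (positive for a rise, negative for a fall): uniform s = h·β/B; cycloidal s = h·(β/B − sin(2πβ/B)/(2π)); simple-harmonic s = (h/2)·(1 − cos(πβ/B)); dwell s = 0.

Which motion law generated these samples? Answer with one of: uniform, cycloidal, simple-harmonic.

candidates at β/B = r: uniform s = h·r (linear in β); cycloidal s = h·(r − sin(2πr)/(2π)); simple-harmonic s = (h/2)(1 − cos(πr))
β=18°: printed 4.2000 | uniform 4.2000, cycloidal 2.0809, simple-harmonic 2.8855
β=33°: printed 7.7000 | uniform 7.7000, cycloidal 8.3885, simple-harmonic 8.0950
β=42°: printed 9.8000 | uniform 9.8000, cycloidal 11.9191, simple-harmonic 11.1145
β=48°: printed 11.2000 | uniform 11.2000, cycloidal 13.3191, simple-harmonic 12.6631
only one law matches every sample → uniform

uniform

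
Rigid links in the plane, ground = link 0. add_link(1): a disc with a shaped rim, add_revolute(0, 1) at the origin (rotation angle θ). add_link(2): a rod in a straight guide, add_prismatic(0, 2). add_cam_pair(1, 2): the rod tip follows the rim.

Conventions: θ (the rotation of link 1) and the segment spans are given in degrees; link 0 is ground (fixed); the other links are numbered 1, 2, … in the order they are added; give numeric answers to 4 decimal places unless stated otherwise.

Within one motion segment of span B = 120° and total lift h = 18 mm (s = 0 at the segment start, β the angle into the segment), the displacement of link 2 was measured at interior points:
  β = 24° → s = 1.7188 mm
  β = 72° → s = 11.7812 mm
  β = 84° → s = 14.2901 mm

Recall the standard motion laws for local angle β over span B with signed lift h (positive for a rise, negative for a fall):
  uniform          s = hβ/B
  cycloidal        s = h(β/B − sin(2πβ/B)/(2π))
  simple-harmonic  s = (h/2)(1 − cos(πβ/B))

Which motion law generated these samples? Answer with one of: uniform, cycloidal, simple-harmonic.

candidates at β/B = r: uniform s = h·r (linear in β); cycloidal s = h·(r − sin(2πr)/(2π)); simple-harmonic s = (h/2)(1 − cos(πr))
β=24°: printed 1.7188 | uniform 3.6000, cycloidal 0.8754, simple-harmonic 1.7188
β=72°: printed 11.7812 | uniform 10.8000, cycloidal 12.4839, simple-harmonic 11.7812
β=84°: printed 14.2901 | uniform 12.6000, cycloidal 15.3246, simple-harmonic 14.2901
only one law matches every sample → simple-harmonic

simple-harmonic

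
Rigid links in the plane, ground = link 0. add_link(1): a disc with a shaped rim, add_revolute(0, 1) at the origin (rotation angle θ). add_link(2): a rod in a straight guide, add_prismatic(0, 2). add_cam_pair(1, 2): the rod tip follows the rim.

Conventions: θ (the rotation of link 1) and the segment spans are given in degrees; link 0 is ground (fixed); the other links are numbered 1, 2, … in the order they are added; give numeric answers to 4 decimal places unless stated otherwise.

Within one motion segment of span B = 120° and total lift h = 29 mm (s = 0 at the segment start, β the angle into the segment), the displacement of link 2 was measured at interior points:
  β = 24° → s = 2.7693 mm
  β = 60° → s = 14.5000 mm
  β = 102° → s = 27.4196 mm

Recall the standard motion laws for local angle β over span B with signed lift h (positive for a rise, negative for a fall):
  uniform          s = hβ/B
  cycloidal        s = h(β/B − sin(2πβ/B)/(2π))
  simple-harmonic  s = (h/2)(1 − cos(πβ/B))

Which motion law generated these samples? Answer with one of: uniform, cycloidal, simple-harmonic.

candidates at β/B = r: uniform s = h·r (linear in β); cycloidal s = h·(r − sin(2πr)/(2π)); simple-harmonic s = (h/2)(1 − cos(πr))
β=24°: printed 2.7693 | uniform 5.8000, cycloidal 1.4104, simple-harmonic 2.7693
β=60°: printed 14.5000 | uniform 14.5000, cycloidal 14.5000, simple-harmonic 14.5000
β=102°: printed 27.4196 | uniform 24.6500, cycloidal 28.3840, simple-harmonic 27.4196
only one law matches every sample → simple-harmonic

simple-harmonic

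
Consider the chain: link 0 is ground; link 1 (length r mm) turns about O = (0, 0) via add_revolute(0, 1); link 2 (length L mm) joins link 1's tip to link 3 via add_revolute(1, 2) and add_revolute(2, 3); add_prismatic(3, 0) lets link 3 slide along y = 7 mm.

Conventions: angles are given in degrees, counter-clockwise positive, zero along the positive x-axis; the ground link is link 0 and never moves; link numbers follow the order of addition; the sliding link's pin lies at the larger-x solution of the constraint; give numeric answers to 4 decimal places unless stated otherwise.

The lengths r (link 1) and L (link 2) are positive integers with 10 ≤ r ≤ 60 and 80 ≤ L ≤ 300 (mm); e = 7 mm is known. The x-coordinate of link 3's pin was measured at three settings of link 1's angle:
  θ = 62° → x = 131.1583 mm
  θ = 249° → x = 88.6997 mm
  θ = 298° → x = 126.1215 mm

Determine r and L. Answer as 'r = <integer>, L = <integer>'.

constraint per measurement: (x − r cos θ)² + (r sin θ − e)² = L²
subtracting the θ₁ and θ₂ equations cancels the r² and L² terms:
r = (x₁² − x₂²) / (2[(x₁cos θ₁ + e sin θ₁) − (x₂cos θ₂ + e sin θ₂)]) = 44.0000 → r = 44
L² = (x₁ − r cos θ₁)² + (r sin θ₁ − e)² = 13224.9958 → L = 115.0000 → L = 115
check at θ₃=298°: x = 126.1215 (printed 126.1215) ✓

r = 44, L = 115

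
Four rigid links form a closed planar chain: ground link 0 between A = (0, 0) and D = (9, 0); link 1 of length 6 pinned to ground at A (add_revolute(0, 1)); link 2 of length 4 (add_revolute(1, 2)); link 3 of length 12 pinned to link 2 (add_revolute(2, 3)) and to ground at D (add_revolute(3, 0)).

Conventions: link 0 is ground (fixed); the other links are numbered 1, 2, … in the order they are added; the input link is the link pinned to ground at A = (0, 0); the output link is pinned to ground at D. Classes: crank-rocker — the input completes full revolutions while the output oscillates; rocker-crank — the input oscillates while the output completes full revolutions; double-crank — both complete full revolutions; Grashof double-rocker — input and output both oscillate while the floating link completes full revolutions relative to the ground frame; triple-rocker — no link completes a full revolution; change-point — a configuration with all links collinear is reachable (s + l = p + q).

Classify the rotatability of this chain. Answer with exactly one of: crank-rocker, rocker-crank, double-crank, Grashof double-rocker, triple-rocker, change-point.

lengths: ground=9, input=6, coupler=4, output=12
sorted: s=4 (shortest), l=12 (longest), p+q=15
s + l = 16 vs p + q = 15
s + l > p + q → non-Grashof → no link fully rotates → triple-rocker

triple-rocker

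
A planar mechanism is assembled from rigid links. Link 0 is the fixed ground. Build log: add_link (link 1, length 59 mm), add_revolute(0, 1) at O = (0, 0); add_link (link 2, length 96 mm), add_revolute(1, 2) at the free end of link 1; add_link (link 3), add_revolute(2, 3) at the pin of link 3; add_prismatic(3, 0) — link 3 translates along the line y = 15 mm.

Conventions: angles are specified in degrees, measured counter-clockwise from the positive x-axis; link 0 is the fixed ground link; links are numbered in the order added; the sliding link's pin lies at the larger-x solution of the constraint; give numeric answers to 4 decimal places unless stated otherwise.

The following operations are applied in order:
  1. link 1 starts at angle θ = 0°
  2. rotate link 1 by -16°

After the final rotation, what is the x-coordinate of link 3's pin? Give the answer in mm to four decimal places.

geometry: r = 59 mm, L = 96 mm, e = 15 mm; θ starts at 0°
rotate link 1 by -16°: θ ← 0° -16° = -16°
crank pin P = (r cos θ, r sin θ) = (56.714440, -16.262604)
h = r sin θ − e = -16.262604 − 15 = -31.262604
x = r cos θ + √(L² − h²) = 56.714440 + 90.767007 = 147.481447

147.4814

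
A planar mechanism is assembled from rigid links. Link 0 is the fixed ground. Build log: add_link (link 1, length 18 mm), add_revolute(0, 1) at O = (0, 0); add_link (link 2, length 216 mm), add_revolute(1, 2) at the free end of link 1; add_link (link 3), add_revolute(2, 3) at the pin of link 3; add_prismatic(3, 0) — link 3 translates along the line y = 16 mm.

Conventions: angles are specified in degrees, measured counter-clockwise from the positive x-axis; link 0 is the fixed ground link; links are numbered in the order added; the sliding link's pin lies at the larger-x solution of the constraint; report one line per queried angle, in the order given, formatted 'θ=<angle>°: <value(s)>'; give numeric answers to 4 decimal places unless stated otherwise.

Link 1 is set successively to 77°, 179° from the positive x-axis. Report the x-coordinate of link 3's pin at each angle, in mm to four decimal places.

geometry: r = 18 mm, L = 216 mm, e = 16 mm
θ=77°: crank pin P = (r cos θ, r sin θ) = (4.049119, 17.538661)
θ=77°: h = r sin θ − e = 17.538661 − 16 = 1.538661
θ=77°: x = r cos θ + √(L² − h²) = 4.049119 + 215.994520 = 220.043639
θ=179°: crank pin P = (r cos θ, r sin θ) = (-17.997259, 0.314143)
θ=179°: h = r sin θ − e = 0.314143 − 16 = -15.685857
θ=179°: x = r cos θ + √(L² − h²) = -17.997259 + 215.429696 = 197.432437

θ=77°: 220.0436
θ=179°: 197.4324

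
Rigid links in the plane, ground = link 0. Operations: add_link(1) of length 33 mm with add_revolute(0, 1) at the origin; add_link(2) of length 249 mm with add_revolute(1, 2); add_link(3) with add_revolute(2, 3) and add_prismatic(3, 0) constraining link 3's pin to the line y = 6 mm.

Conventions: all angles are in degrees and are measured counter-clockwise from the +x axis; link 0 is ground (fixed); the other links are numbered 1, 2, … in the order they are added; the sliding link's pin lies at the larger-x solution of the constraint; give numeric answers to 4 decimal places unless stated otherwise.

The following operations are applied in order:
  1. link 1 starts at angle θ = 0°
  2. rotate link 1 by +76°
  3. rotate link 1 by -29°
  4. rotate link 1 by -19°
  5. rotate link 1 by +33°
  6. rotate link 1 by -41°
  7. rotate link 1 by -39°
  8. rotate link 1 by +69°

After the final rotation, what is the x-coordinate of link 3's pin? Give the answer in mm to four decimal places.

geometry: r = 33 mm, L = 249 mm, e = 6 mm; θ starts at 0°
rotate link 1 by +76°: θ ← 0° +76° = 76°
rotate link 1 by -29°: θ ← 76° -29° = 47°
rotate link 1 by -19°: θ ← 47° -19° = 28°
rotate link 1 by +33°: θ ← 28° +33° = 61°
rotate link 1 by -41°: θ ← 61° -41° = 20°
rotate link 1 by -39°: θ ← 20° -39° = -19°
rotate link 1 by +69°: θ ← -19° +69° = 50°
crank pin P = (r cos θ, r sin θ) = (21.211991, 25.279467)
h = r sin θ − e = 25.279467 − 6 = 19.279467
x = r cos θ + √(L² − h²) = 21.211991 + 248.252497 = 269.464488

269.4645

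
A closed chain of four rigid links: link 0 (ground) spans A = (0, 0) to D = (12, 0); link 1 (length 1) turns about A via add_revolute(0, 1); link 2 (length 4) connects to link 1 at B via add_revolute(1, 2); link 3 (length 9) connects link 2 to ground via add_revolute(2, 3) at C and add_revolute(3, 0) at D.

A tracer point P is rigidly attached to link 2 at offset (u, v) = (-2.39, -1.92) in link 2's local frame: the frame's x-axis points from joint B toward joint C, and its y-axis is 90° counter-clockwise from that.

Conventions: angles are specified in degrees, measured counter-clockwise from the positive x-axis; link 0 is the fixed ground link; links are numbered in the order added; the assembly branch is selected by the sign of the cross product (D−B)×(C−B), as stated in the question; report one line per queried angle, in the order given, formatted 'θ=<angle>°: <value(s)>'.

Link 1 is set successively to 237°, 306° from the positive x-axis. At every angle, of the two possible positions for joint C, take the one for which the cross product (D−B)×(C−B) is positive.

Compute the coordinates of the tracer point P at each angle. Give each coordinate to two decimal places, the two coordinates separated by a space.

A=(0,0), D=(12.00,0)
θ=237°: B = A + 1.00·(cos237°, sin237°) = (-0.5446, -0.8387)
θ=237°: |BD| = 12.5726
θ=237°: circle(B,4.00) ∩ circle(D,9.00): a=3.7013, h=1.5166
θ=237°:   candidates: C₊=(3.0473,0.9214) cross=19.068; C₋=(3.2496,-2.1050) cross=-19.068
θ=237°:   branch + wants cross > 0 → take C=(3.0473,0.9214) (cross=19.068)
θ=237°: ex = (C−B)/|BC| = (0.8980,0.4400); ey = (-0.4400,0.8980)
θ=237°: P = B + -2.39·ex + -1.92·ey = (-1.8460,-3.6145)
θ=306°: B = A + 1.00·(cos306°, sin306°) = (0.5878, -0.8090)
θ=306°: |BD| = 11.4409
θ=306°: circle(B,4.00) ∩ circle(D,9.00): a=2.8797, h=2.7762
θ=306°:   candidates: C₊=(3.2640,2.1638) cross=31.762; C₋=(3.6566,-3.3746) cross=-31.762
θ=306°:   branch + wants cross > 0 → take C=(3.2640,2.1638) (cross=31.762)
θ=306°: ex = (C−B)/|BC| = (0.6691,0.7432); ey = (-0.7432,0.6691)
θ=306°: P = B + -2.39·ex + -1.92·ey = (0.4157,-3.8699)

θ=237°: -1.85 -3.61
θ=306°: 0.42 -3.87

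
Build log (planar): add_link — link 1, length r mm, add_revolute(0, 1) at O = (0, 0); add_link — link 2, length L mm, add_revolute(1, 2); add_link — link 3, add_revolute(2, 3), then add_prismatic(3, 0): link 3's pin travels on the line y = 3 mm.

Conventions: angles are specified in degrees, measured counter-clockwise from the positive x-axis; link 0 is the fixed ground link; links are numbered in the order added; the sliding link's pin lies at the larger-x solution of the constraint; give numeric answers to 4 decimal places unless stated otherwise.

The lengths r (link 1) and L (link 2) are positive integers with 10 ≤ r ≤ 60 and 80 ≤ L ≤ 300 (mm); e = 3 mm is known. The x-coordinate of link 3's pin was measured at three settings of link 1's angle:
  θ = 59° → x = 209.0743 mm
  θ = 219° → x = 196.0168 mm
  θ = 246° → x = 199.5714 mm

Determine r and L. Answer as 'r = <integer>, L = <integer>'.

constraint per measurement: (x − r cos θ)² + (r sin θ − e)² = L²
subtracting the θ₁ and θ₂ equations cancels the r² and L² terms:
r = (x₁² − x₂²) / (2[(x₁cos θ₁ + e sin θ₁) − (x₂cos θ₂ + e sin θ₂)]) = 10.0000 → r = 10
L² = (x₁ − r cos θ₁)² + (r sin θ₁ − e)² = 41616.0084 → L = 204.0000 → L = 204
check at θ₃=246°: x = 199.5714 (printed 199.5714) ✓

r = 10, L = 204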